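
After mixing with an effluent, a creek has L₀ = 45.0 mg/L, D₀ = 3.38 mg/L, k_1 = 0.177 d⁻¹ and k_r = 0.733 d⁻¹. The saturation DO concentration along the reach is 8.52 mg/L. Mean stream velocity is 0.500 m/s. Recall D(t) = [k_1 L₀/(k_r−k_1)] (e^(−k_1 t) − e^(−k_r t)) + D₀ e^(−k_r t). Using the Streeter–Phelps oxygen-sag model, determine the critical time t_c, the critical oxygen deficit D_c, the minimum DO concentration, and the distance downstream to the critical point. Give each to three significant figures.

t_c ≈ 2.07 d; D_c ≈ 7.53 mg/L; min DO ≈ 0.989 mg/L; x_c ≈ 89.5 km

With k_r/k_1 = 4.141 and 1 − D₀(k_r−k_1)/(k_1 L₀) = 0.7641,
t_c = ln(4.141 × 0.7641) / (0.733 − 0.177) = ln(3.164) / 0.5560 = 1.152/0.5560 = 2.072 d.
D_c = (k_1/k_r) L₀ e^(−k_1 t_c) = (0.177/0.733) × 45.0 × e^(−0.177×2.072) = 0.2415 × 45.0 × 0.6930 = 7.531 mg/L.
Minimum DO = C_s − D_c = 8.52 − 7.531 = 0.9894 mg/L.
x_c = v t_c = 0.500 m/s × 2.072 d × 86400 s/d = 89500 m ≈ 89.5 km.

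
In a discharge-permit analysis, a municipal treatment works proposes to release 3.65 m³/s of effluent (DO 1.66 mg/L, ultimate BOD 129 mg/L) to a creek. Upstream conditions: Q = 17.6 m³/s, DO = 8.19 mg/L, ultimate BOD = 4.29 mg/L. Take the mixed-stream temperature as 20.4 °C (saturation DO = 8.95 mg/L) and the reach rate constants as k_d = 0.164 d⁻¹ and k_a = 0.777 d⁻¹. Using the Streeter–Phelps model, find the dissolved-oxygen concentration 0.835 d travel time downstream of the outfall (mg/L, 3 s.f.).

DO ≈ 5.56 mg/L

Mixed DO = (17.6×8.19 + 3.65×1.66)/(17.6+3.65) = 150.2/21.25 = 7.068 mg/L.
Mixed L₀ = (17.6×4.29 + 3.65×129)/(21.25) = 546.4/21.25 = 25.71 mg/L.
Initial deficit D₀ = C_s − DO₀ = 8.95 − 7.068 = 1.882 mg/L.
D(0.835) = [0.164×25.71/(0.777−0.164)](e^(−0.164×0.835) − e^(−0.777×0.835)) + 1.882 e^(−0.777×0.835)
= 6.879 × (0.8720 − 0.5227) + 1.882 × 0.5227 = 3.386 mg/L.
DO = 8.95 − 3.386 = 5.564 mg/L.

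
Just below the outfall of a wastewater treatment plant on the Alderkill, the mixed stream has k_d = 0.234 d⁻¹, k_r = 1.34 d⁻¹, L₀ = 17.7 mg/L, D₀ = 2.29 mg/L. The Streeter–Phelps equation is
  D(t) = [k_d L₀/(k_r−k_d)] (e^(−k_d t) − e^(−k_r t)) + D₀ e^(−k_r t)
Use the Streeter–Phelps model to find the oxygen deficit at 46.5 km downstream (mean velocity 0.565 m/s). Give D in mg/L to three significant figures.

D ≈ 2.59 mg/L

Travel time t = x/v = 46.5 km / (0.565 m/s) = 46500 m / 0.565 m/s = 82300 s = 0.9526 d.
k_d L₀/(k_r−k_d) = 0.234×17.7/(1.34−0.234) = 4.142/1.106 = 3.745 mg/L.
e^(−k_d t) = e^(−0.234×0.9526) = 0.8002; e^(−k_r t) = e^(−1.34×0.9526) = 0.2790.
D = 3.745 × (0.8002 − 0.2790) + 2.29 × 0.2790 = 1.952 + 0.6390 = 2.591 mg/L.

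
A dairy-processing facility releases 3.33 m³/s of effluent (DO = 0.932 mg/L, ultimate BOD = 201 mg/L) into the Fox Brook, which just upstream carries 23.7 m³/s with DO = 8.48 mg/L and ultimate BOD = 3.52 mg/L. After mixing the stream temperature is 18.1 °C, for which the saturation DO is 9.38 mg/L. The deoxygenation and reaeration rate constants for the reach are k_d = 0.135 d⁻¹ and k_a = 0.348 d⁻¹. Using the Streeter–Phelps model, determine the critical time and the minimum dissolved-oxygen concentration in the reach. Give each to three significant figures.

Mixed DO = (23.7×8.48 + 3.33×0.932)/(23.7+3.33) = 204.1/27.03 = 7.550 mg/L.
Mixed L₀ = (23.7×3.52 + 3.33×201)/(27.03) = 752.8/27.03 = 27.85 mg/L.
Initial deficit D₀ = C_s − DO₀ = 9.38 − 7.550 = 1.830 mg/L.
t_c = (1/0.2130) ln[(0.348/0.135)(1 − 1.830×0.2130/(0.135×27.85))] = 4.695 × ln(2.311) = 3.932 d.
D_c = (0.135/0.348) × 27.85 × e^(−0.135×3.932) = 0.3879 × 27.85 × 0.5881 = 6.354 mg/L.
Minimum DO = 9.38 − 6.354 = 3.026 mg/L.

t_c ≈ 3.93 d; minimum DO ≈ 3.03 mg/L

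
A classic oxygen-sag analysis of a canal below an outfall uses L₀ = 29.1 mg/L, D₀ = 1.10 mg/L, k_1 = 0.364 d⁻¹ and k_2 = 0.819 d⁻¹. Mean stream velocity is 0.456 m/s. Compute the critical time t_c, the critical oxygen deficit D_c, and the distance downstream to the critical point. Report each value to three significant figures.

t_c = [1/(k_2−k_1)] ln[(k_2/k_1)(1 − D₀(k_2−k_1)/(k_1 L₀))]
= [1/(0.819−0.364)] ln[(0.819/0.364)(1 − 1.10×0.4550/(0.364×29.1))]
= (1/0.4550) ln[2.250 × 0.9527] = 2.198 × ln(2.144) = 2.198 × 0.7625 = 1.676 d.
L(t_c) = L₀ e^(−k_1 t_c) = 29.1 × 0.5433 = 15.81 mg/L, and at the critical point k_2 D_c = k_1 L, so D_c = (0.364/0.819) × 15.81 = 7.027 mg/L.
x_c = v t_c = 0.456 m/s × 1.676 d × 86400 s/d = 66030 m ≈ 66.0 km.

t_c ≈ 1.68 d; D_c ≈ 7.03 mg/L; x_c ≈ 66.0 km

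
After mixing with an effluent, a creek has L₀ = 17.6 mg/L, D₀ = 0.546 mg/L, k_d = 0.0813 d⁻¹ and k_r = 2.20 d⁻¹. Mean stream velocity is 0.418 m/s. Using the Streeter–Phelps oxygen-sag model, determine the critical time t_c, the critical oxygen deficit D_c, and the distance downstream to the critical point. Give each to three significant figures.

t_c ≈ 0.777 d; D_c ≈ 0.611 mg/L; x_c ≈ 28.0 km

t_c = [1/(k_r−k_d)] ln[(k_r/k_d)(1 − D₀(k_r−k_d)/(k_d L₀))]
= [1/(2.20−0.0813)] ln[(2.20/0.0813)(1 − 0.546×2.119/(0.0813×17.6))]
= (1/2.119) ln[27.06 × 0.1915] = 0.4720 × ln(5.183) = 0.4720 × 1.645 = 0.7766 d.
L(t_c) = L₀ e^(−k_d t_c) = 17.6 × 0.9388 = 16.52 mg/L, and at the critical point k_r D_c = k_d L, so D_c = (0.0813/2.20) × 16.52 = 0.6106 mg/L.
x_c = v t_c = 0.418 m/s × 0.7766 d × 86400 s/d = 28050 m ≈ 28.0 km.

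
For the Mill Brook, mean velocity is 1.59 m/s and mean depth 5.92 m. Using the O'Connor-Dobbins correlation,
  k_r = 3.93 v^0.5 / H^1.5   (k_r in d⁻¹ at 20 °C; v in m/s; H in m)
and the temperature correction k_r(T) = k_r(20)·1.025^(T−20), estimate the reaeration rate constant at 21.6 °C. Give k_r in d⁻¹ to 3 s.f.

k_r ≈ 0.358 d⁻¹

k_r(20) = 3.93 × 1.59^0.5 / 5.92^1.5 = 3.93 × 1.261 / 14.40 = 0.3440 d⁻¹.
k_r(21.6) = 0.3440 × 1.025^(21.6−20) = 0.3440 × 1.040 = 0.3579 d⁻¹.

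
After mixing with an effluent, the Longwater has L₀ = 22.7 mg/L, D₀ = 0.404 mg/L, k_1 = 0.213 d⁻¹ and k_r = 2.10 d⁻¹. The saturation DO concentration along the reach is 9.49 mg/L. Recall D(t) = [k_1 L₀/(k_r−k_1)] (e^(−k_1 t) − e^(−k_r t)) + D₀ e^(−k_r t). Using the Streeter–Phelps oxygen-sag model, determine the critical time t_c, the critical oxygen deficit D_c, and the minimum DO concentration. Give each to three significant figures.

t_c ≈ 1.12 d; D_c ≈ 1.81 mg/L; min DO ≈ 7.68 mg/L

t_c = [1/(k_r−k_1)] ln[(k_r/k_1)(1 − D₀(k_r−k_1)/(k_1 L₀))]
= [1/(2.10−0.213)] ln[(2.10/0.213)(1 − 0.404×1.887/(0.213×22.7))]
= (1/1.887) ln[9.859 × 0.8423] = 0.5299 × ln(8.305) = 0.5299 × 2.117 = 1.122 d.
L(t_c) = L₀ e^(−k_1 t_c) = 22.7 × 0.7875 = 17.88 mg/L, and at the critical point k_r D_c = k_1 L, so D_c = (0.213/2.10) × 17.88 = 1.813 mg/L.
Minimum DO = C_s − D_c = 9.49 − 1.813 = 7.677 mg/L.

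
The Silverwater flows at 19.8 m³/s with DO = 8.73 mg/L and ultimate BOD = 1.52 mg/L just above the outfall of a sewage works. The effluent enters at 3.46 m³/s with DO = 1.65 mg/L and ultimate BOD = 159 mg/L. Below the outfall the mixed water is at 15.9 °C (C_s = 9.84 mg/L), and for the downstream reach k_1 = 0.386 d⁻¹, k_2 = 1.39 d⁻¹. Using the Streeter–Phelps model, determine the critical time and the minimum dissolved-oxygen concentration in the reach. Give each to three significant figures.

t_c ≈ 1.02 d; minimum DO ≈ 5.17 mg/L

Mixed DO = (19.8×8.73 + 3.46×1.65)/(19.8+3.46) = 178.6/23.26 = 7.677 mg/L.
Mixed L₀ = (19.8×1.52 + 3.46×159)/(23.26) = 580.2/23.26 = 24.95 mg/L.
Initial deficit D₀ = C_s − DO₀ = 9.84 − 7.677 = 2.163 mg/L.
t_c = (1/1.004) ln[(1.39/0.386)(1 − 2.163×1.004/(0.386×24.95))] = 0.9960 × ln(2.789) = 1.022 d.
D_c = (0.386/1.39) × 24.95 × e^(−0.386×1.022) = 0.2777 × 24.95 × 0.6741 = 4.670 mg/L.
Minimum DO = 9.84 − 4.670 = 5.170 mg/L.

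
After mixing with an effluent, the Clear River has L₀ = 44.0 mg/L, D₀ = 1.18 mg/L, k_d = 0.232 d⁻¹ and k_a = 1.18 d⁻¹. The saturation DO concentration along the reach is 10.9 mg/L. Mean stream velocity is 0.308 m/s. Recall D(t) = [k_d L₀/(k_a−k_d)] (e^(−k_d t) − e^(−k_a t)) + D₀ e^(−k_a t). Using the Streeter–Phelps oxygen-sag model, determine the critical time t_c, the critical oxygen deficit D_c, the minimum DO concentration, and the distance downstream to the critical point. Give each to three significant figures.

t_c ≈ 1.59 d; D_c ≈ 5.98 mg/L; min DO ≈ 4.92 mg/L; x_c ≈ 42.4 km

At the critical point dD/dt = 0, so k_d L₀ e^(−k_d t) = k_a D. Substituting D(t) from the Streeter–Phelps equation and solving for t gives
t_c = ln[(k_a/k_d)(1 − D₀(k_a−k_d)/(k_d L₀))] / (k_a−k_d).
Here k_a−k_d = 0.9480 d⁻¹ and 1 − D₀(k_a−k_d)/(k_d L₀) = 1 − 1.18×0.9480/(0.232×44.0) = 0.8904, so
t_c = ln(5.086 × 0.8904) / 0.9480 = 1.510 / 0.9480 = 1.593 d.
L(t_c) = L₀ e^(−k_d t_c) = 44.0 × 0.6910 = 30.40 mg/L, and at the critical point k_a D_c = k_d L, so D_c = (0.232/1.18) × 30.40 = 5.978 mg/L.
Minimum DO = C_s − D_c = 10.9 − 5.978 = 4.922 mg/L.
x_c = v t_c = 0.308 m/s × 1.593 d × 86400 s/d = 42400 m ≈ 42.4 km.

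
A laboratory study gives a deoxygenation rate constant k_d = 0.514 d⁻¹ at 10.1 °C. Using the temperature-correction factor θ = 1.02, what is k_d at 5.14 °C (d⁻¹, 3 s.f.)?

k_d(T₂) = k_d(T₁) · θ^(T₂−T₁) = 0.514 × 1.02^(5.14−10.1)
= 0.514 × 1.02^-4.96 = 0.514 × 0.9064 = 0.4659 d⁻¹.

k_d ≈ 0.466 d⁻¹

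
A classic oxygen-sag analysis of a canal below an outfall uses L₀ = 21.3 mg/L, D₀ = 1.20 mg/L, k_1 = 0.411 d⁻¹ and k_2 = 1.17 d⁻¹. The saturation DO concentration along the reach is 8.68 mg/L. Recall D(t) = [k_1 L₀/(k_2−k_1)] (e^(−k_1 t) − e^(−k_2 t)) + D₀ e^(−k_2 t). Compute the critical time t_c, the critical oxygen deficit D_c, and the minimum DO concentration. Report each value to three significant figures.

With k_2/k_1 = 2.847 and 1 − D₀(k_2−k_1)/(k_1 L₀) = 0.8960,
t_c = ln(2.847 × 0.8960) / (1.17 − 0.411) = ln(2.551) / 0.7590 = 0.9363/0.7590 = 1.234 d.
D_c = (k_1/k_2) L₀ e^(−k_1 t_c) = (0.411/1.17) × 21.3 × e^(−0.411×1.234) = 0.3513 × 21.3 × 0.6023 = 4.507 mg/L.
Minimum DO = C_s − D_c = 8.68 − 4.507 = 4.173 mg/L.

t_c ≈ 1.23 d; D_c ≈ 4.51 mg/L; min DO ≈ 4.17 mg/L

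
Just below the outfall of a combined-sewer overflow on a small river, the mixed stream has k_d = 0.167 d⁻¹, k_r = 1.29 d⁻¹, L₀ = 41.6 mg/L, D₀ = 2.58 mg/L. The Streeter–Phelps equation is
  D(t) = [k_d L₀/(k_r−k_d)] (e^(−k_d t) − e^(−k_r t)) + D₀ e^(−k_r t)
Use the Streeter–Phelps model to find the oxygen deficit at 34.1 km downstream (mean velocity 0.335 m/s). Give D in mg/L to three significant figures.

D ≈ 4.29 mg/L

Travel time t = x/v = 34.1 km / (0.335 m/s) = 34100 m / 0.335 m/s = 101800 s = 1.178 d.
k_d L₀/(k_r−k_d) = 0.167×41.6/(1.29−0.167) = 6.947/1.123 = 6.186 mg/L.
e^(−k_d t) = e^(−0.167×1.178) = 0.8214; e^(−k_r t) = e^(−1.29×1.178) = 0.2188.
D = 6.186 × (0.8214 − 0.2188) + 2.58 × 0.2188 = 3.728 + 0.5644 = 4.292 mg/L.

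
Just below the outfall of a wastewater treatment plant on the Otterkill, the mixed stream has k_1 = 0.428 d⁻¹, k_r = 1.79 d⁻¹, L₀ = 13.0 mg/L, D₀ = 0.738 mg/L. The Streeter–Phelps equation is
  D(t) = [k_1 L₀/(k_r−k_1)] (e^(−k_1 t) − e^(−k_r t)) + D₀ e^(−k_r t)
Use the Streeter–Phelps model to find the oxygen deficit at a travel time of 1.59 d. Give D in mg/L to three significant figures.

k_1 L₀/(k_r−k_1) = 0.428×13.0/(1.79−0.428) = 5.564/1.362 = 4.085 mg/L.
e^(−k_1 t) = e^(−0.428×1.590) = 0.5064; e^(−k_r t) = e^(−1.79×1.590) = 0.05807.
D = 4.085 × (0.5064 − 0.05807) + 0.738 × 0.05807 = 1.831 + 0.04286 = 1.874 mg/L.

D ≈ 1.87 mg/L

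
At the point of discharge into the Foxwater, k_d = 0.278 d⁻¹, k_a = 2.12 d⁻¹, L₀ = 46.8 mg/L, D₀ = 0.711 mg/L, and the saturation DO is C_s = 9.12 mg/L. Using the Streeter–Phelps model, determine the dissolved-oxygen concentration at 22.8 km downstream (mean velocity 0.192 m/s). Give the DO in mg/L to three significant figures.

Travel time t = x/v = 22.8 km / (0.192 m/s) = 22800 m / 0.192 m/s = 118800 s = 1.374 d.
k_d L₀/(k_a−k_d) = 0.278×46.8/(2.12−0.278) = 13.01/1.842 = 7.063 mg/L.
e^(−k_d t) = e^(−0.278×1.374) = 0.6824; e^(−k_a t) = e^(−2.12×1.374) = 0.05427.
D = 7.063 × (0.6824 − 0.05427) + 0.711 × 0.05427 = 4.437 + 0.03859 = 4.475 mg/L.
DO = C_s − D = 9.12 − 4.475 = 4.645 mg/L.

DO ≈ 4.64 mg/L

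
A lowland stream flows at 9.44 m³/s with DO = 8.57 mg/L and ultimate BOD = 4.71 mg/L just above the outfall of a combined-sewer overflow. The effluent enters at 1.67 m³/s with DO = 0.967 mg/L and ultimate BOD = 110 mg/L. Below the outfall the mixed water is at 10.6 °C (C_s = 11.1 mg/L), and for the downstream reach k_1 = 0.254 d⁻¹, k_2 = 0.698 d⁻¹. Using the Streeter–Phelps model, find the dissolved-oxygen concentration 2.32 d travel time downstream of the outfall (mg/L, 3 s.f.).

Mixed DO = (9.44×8.57 + 1.67×0.967)/(9.44+1.67) = 82.52/11.11 = 7.427 mg/L.
Mixed L₀ = (9.44×4.71 + 1.67×110)/(11.11) = 228.2/11.11 = 20.54 mg/L.
Initial deficit D₀ = C_s − DO₀ = 11.1 − 7.427 = 3.673 mg/L.
D(2.32) = [0.254×20.54/(0.698−0.254)](e^(−0.254×2.32) − e^(−0.698×2.32)) + 3.673 e^(−0.698×2.32)
= 11.75 × (0.5547 − 0.1980) + 3.673 × 0.1980 = 4.918 mg/L.
DO = 11.1 − 4.918 = 6.182 mg/L.

DO ≈ 6.18 mg/L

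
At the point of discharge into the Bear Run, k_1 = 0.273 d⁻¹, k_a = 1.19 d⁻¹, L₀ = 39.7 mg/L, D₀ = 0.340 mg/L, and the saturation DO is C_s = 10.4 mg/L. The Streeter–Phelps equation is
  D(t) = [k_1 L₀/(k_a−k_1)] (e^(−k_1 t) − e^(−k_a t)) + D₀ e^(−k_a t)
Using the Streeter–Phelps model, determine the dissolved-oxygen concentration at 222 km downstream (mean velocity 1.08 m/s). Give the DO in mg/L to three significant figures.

Travel time t = x/v = 222 km / (1.08 m/s) = 222000 m / 1.08 m/s = 205600 s = 2.379 d.
k_1 L₀/(k_a−k_1) = 0.273×39.7/(1.19−0.273) = 10.84/0.9170 = 11.82 mg/L.
e^(−k_1 t) = e^(−0.273×2.379) = 0.5223; e^(−k_a t) = e^(−1.19×2.379) = 0.05895.
D = 11.82 × (0.5223 − 0.05895) + 0.340 × 0.05895 = 5.477 + 0.02004 = 5.497 mg/L.
DO = C_s − D = 10.4 − 5.497 = 4.903 mg/L.

DO ≈ 4.90 mg/L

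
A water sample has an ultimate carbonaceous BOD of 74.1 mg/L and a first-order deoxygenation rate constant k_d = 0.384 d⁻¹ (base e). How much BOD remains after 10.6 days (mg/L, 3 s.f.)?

L ≈ 1.26 mg/L

L_t = L₀ e^(−k_d t) = 74.1 × e^(−0.384×10.6) = 74.1 × 0.01707 = 1.265 mg/L.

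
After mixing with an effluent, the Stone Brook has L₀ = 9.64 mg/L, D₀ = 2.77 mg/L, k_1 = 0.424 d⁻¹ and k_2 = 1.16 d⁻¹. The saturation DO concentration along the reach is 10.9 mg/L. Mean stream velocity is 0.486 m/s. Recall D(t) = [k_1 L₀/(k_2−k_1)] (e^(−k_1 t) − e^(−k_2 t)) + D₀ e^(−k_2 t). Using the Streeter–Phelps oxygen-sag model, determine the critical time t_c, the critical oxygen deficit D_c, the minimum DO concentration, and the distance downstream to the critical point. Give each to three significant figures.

t_c ≈ 0.429 d; D_c ≈ 2.94 mg/L; min DO ≈ 7.96 mg/L; x_c ≈ 18.0 km

With k_2/k_1 = 2.736 and 1 − D₀(k_2−k_1)/(k_1 L₀) = 0.5012,
t_c = ln(2.736 × 0.5012) / (1.16 − 0.424) = ln(1.371) / 0.7360 = 0.3157/0.7360 = 0.4290 d.
L(t_c) = L₀ e^(−k_1 t_c) = 9.64 × 0.8337 = 8.037 mg/L, and at the critical point k_2 D_c = k_1 L, so D_c = (0.424/1.16) × 8.037 = 2.938 mg/L.
Minimum DO = C_s − D_c = 10.9 − 2.938 = 7.962 mg/L.
x_c = v t_c = 0.486 m/s × 0.4290 d × 86400 s/d = 18010 m ≈ 18.0 km.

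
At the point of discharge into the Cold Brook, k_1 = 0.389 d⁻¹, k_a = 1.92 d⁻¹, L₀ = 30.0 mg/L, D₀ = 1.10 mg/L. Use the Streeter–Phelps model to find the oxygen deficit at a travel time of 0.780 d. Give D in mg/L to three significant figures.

D ≈ 4.17 mg/L

k_1 L₀/(k_a−k_1) = 0.389×30.0/(1.92−0.389) = 11.67/1.531 = 7.622 mg/L.
e^(−k_1 t) = e^(−0.389×0.7800) = 0.7383; e^(−k_a t) = e^(−1.92×0.7800) = 0.2237.
D = 7.622 × (0.7383 − 0.2237) + 1.10 × 0.2237 = 3.923 + 0.2460 = 4.169 mg/L.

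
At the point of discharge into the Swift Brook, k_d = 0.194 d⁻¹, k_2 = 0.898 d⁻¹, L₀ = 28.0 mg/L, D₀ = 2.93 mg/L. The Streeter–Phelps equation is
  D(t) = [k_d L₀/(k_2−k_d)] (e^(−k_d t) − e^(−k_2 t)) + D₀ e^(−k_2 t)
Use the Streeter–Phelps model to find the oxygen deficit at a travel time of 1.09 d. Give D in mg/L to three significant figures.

D ≈ 4.45 mg/L

k_d L₀/(k_2−k_d) = 0.194×28.0/(0.898−0.194) = 5.432/0.7040 = 7.716 mg/L.
e^(−k_d t) = e^(−0.194×1.090) = 0.8094; e^(−k_2 t) = e^(−0.898×1.090) = 0.3758.
D = 7.716 × (0.8094 − 0.3758) + 2.93 × 0.3758 = 3.346 + 1.101 = 4.447 mg/L.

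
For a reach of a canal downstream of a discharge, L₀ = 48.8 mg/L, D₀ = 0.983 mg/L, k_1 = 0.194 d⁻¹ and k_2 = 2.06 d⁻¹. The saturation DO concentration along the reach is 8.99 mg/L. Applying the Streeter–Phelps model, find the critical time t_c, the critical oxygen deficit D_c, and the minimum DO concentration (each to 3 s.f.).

t_c = [1/(k_2−k_1)] ln[(k_2/k_1)(1 − D₀(k_2−k_1)/(k_1 L₀))]
= [1/(2.06−0.194)] ln[(2.06/0.194)(1 − 0.983×1.866/(0.194×48.8))]
= (1/1.866) ln[10.62 × 0.8062] = 0.5359 × ln(8.561) = 0.5359 × 2.147 = 1.151 d.
L(t_c) = L₀ e^(−k_1 t_c) = 48.8 × 0.7999 = 39.04 mg/L, and at the critical point k_2 D_c = k_1 L, so D_c = (0.194/2.06) × 39.04 = 3.676 mg/L.
Minimum DO = C_s − D_c = 8.99 − 3.676 = 5.314 mg/L.

t_c ≈ 1.15 d; D_c ≈ 3.68 mg/L; min DO ≈ 5.31 mg/L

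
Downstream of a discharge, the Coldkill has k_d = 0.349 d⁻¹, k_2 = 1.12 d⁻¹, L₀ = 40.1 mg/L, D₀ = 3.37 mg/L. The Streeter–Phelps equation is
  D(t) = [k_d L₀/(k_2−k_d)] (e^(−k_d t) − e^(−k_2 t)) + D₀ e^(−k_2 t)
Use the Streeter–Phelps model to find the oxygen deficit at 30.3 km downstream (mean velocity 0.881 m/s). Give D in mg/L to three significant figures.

Travel time t = x/v = 30.3 km / (0.881 m/s) = 30300 m / 0.881 m/s = 34390 s = 0.3981 d.
k_d L₀/(k_2−k_d) = 0.349×40.1/(1.12−0.349) = 13.99/0.7710 = 18.15 mg/L.
e^(−k_d t) = e^(−0.349×0.3981) = 0.8703; e^(−k_2 t) = e^(−1.12×0.3981) = 0.6403.
D = 18.15 × (0.8703 − 0.6403) + 3.37 × 0.6403 = 4.175 + 2.158 = 6.333 mg/L.

D ≈ 6.33 mg/L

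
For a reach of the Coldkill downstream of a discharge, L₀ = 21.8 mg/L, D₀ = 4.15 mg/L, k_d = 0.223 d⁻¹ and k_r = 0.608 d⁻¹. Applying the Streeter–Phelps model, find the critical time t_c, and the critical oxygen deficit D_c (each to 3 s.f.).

t_c ≈ 1.57 d; D_c ≈ 5.63 mg/L

t_c = [1/(k_r−k_d)] ln[(k_r/k_d)(1 − D₀(k_r−k_d)/(k_d L₀))]
= [1/(0.608−0.223)] ln[(0.608/0.223)(1 − 4.15×0.3850/(0.223×21.8))]
= (1/0.3850) ln[2.726 × 0.6713] = 2.597 × ln(1.830) = 2.597 × 0.6045 = 1.570 d.
L(t_c) = L₀ e^(−k_d t_c) = 21.8 × 0.7046 = 15.36 mg/L, and at the critical point k_r D_c = k_d L, so D_c = (0.223/0.608) × 15.36 = 5.634 mg/L.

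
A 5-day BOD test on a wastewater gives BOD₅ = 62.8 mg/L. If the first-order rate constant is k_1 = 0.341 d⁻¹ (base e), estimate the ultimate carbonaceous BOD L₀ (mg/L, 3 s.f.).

BOD₅ = L₀(1 − e^(−5k_1)) ⇒ L₀ = BOD₅ / (1 − e^(−5×0.341))
= 62.8 / (1 − 0.1818) = 62.8 / 0.8182 = 76.75 mg/L.

L₀ ≈ 76.8 mg/L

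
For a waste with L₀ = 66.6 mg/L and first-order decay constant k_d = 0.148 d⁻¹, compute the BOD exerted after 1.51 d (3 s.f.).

y_t = L₀(1 − e^(−k_d t)) = 66.6 × (1 − e^(−0.148×1.51))
= 66.6 × (1 − 0.7997) = 66.6 × 0.2003 = 13.34 mg/L.

y ≈ 13.3 mg/L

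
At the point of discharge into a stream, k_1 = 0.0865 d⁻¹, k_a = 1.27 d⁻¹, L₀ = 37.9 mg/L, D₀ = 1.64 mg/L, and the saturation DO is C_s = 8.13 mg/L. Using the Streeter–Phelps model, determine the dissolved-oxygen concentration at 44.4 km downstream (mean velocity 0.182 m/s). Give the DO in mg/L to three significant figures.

DO ≈ 5.99 mg/L

Travel time t = x/v = 44.4 km / (0.182 m/s) = 44400 m / 0.182 m/s = 244000 s = 2.824 d.
k_1 L₀/(k_a−k_1) = 0.0865×37.9/(1.27−0.0865) = 3.278/1.183 = 2.770 mg/L.
e^(−k_1 t) = e^(−0.0865×2.824) = 0.7833; e^(−k_a t) = e^(−1.27×2.824) = 0.02771.
D = 2.770 × (0.7833 − 0.02771) + 1.64 × 0.02771 = 2.093 + 0.04545 = 2.138 mg/L.
DO = C_s − D = 8.13 − 2.138 = 5.992 mg/L.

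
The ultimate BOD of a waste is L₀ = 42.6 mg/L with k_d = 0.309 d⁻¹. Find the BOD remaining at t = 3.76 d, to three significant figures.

L ≈ 13.3 mg/L

L_t = L₀ e^(−k_d t) = 42.6 × e^(−0.309×3.76) = 42.6 × 0.3129 = 13.33 mg/L.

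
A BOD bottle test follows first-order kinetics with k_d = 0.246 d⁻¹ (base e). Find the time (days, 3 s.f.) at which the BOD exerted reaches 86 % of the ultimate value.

t ≈ 7.99 d

y/L₀ = 1 − e^(−k_d t) = 0.86 ⇒ e^(−k_d t) = 0.140
t = −ln(0.140) / 0.246 = 1.966 / 0.246 = 7.992 d.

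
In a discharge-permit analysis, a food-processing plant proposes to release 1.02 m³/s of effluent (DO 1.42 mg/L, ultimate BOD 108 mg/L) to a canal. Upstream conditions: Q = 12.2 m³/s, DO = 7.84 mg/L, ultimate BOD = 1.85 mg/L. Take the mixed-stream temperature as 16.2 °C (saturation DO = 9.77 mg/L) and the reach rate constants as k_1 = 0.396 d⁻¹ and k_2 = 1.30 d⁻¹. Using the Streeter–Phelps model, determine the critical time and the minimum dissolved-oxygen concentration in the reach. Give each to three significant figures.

Mixed DO = (12.2×7.84 + 1.02×1.42)/(12.2+1.02) = 97.10/13.22 = 7.345 mg/L.
Mixed L₀ = (12.2×1.85 + 1.02×108)/(13.22) = 132.7/13.22 = 10.04 mg/L.
Initial deficit D₀ = C_s − DO₀ = 9.77 − 7.345 = 2.425 mg/L.
t_c = (1/0.9040) ln[(1.30/0.396)(1 − 2.425×0.9040/(0.396×10.04))] = 1.106 × ln(1.473) = 0.4281 d.
D_c = (0.396/1.30) × 10.04 × e^(−0.396×0.4281) = 0.3046 × 10.04 × 0.8441 = 2.581 mg/L.
Minimum DO = 9.77 − 2.581 = 7.189 mg/L.

t_c ≈ 0.428 d; minimum DO ≈ 7.19 mg/L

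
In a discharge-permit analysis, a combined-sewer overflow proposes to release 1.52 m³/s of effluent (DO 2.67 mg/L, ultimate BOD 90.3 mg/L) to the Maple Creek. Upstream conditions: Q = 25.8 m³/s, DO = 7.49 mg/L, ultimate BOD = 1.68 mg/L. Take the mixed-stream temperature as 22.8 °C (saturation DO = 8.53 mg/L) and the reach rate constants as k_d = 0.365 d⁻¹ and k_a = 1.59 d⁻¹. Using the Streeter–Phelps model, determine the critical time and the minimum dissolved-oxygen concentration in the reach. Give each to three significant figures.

t_c ≈ 0.311 d; minimum DO ≈ 7.18 mg/L

Mixed DO = (25.8×7.49 + 1.52×2.67)/(25.8+1.52) = 197.3/27.32 = 7.222 mg/L.
Mixed L₀ = (25.8×1.68 + 1.52×90.3)/(27.32) = 180.6/27.32 = 6.611 mg/L.
Initial deficit D₀ = C_s − DO₀ = 8.53 − 7.222 = 1.308 mg/L.
t_c = (1/1.225) ln[(1.59/0.365)(1 − 1.308×1.225/(0.365×6.611))] = 0.8163 × ln(1.463) = 0.3106 d.
D_c = (0.365/1.59) × 6.611 × e^(−0.365×0.3106) = 0.2296 × 6.611 × 0.8928 = 1.355 mg/L.
Minimum DO = 8.53 − 1.355 = 7.175 mg/L.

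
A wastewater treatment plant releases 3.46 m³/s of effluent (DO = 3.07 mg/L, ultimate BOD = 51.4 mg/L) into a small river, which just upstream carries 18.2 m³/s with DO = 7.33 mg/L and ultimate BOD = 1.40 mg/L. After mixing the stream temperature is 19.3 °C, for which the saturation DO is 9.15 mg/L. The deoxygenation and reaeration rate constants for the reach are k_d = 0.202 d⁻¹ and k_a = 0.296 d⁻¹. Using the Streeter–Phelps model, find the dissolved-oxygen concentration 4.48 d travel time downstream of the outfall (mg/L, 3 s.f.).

DO ≈ 5.68 mg/L

Mixed DO = (18.2×7.33 + 3.46×3.07)/(18.2+3.46) = 144.0/21.66 = 6.650 mg/L.
Mixed L₀ = (18.2×1.40 + 3.46×51.4)/(21.66) = 203.3/21.66 = 9.387 mg/L.
Initial deficit D₀ = C_s − DO₀ = 9.15 − 6.650 = 2.500 mg/L.
D(4.48) = [0.202×9.387/(0.296−0.202)](e^(−0.202×4.48) − e^(−0.296×4.48)) + 2.500 e^(−0.296×4.48)
= 20.17 × (0.4046 − 0.2655) + 2.500 × 0.2655 = 3.469 mg/L.
DO = 9.15 − 3.469 = 5.681 mg/L.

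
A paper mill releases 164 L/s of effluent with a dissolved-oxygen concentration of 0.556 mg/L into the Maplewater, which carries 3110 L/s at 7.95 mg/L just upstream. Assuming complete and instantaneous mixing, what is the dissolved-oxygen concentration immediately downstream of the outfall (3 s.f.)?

7.58 mg/L

Flow-weighted mixing: C = (Q_r C_r + Q_w C_w)/(Q_r + Q_w)
= (3110×7.95 + 164×0.556)/(3110 + 164) = 24820/3274 = 7.580 mg/L.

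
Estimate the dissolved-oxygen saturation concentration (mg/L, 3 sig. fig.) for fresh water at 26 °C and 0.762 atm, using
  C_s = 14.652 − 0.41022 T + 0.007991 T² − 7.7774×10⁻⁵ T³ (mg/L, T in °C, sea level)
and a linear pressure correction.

At sea level: C_s = 14.652 − 0.41022×26 + 0.007991×26² − 7.7774×10⁻⁵×26³ = 8.021 mg/L.
Pressure correction: C_s' = 8.021 × 0.762 = 6.112 mg/L.

C_s ≈ 6.11 mg/L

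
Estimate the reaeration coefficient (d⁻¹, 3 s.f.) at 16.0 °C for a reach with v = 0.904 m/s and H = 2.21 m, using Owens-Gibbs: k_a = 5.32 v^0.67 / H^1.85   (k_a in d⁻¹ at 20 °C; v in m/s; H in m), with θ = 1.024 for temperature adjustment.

k_a ≈ 1.04 d⁻¹

k_a(20) = 5.32 × 0.904^0.67 / 2.21^1.85 = 5.32 × 0.9346 / 4.336 = 1.147 d⁻¹.
k_a(16.0) = 1.147 × 1.024^(16.0−20) = 1.147 × 0.9095 = 1.043 d⁻¹.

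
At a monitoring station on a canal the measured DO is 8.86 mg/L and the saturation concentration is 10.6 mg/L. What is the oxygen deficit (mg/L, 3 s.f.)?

D ≈ 1.74 mg/L

D = C_s − C = 10.6 − 8.86 = 1.74 mg/L.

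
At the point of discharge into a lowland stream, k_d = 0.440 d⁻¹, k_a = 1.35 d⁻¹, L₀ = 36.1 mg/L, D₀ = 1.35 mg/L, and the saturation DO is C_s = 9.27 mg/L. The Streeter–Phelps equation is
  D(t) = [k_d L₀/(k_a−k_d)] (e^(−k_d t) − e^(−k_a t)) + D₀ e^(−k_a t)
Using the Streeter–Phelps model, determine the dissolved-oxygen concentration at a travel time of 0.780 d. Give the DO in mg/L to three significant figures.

DO ≈ 2.50 mg/L

k_d L₀/(k_a−k_d) = 0.440×36.1/(1.35−0.440) = 15.88/0.9100 = 17.45 mg/L.
e^(−k_d t) = e^(−0.440×0.7800) = 0.7095; e^(−k_a t) = e^(−1.35×0.7800) = 0.3489.
D = 17.45 × (0.7095 − 0.3489) + 1.35 × 0.3489 = 6.294 + 0.4710 = 6.765 mg/L.
DO = C_s − D = 9.27 − 6.765 = 2.505 mg/L.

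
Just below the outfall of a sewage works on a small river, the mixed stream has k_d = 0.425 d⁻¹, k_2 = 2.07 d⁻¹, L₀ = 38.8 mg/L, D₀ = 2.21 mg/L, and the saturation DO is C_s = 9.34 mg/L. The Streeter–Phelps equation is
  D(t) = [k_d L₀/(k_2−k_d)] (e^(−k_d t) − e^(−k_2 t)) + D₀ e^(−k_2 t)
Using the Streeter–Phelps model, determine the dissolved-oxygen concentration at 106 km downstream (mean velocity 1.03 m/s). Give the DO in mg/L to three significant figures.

DO ≈ 3.96 mg/L

Travel time t = x/v = 106 km / (1.03 m/s) = 106000 m / 1.03 m/s = 102900 s = 1.191 d.
k_d L₀/(k_2−k_d) = 0.425×38.8/(2.07−0.425) = 16.49/1.645 = 10.02 mg/L.
e^(−k_d t) = e^(−0.425×1.191) = 0.6028; e^(−k_2 t) = e^(−2.07×1.191) = 0.08496.
D = 10.02 × (0.6028 − 0.08496) + 2.21 × 0.08496 = 5.191 + 0.1878 = 5.378 mg/L.
DO = C_s − D = 9.34 − 5.378 = 3.962 mg/L.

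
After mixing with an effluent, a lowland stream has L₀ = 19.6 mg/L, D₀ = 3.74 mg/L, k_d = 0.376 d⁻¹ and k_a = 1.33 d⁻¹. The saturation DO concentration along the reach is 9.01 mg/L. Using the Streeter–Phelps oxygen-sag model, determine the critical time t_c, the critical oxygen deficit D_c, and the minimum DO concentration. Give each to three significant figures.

t_c ≈ 0.630 d; D_c ≈ 4.37 mg/L; min DO ≈ 4.64 mg/L

At the critical point dD/dt = 0, so k_d L₀ e^(−k_d t) = k_a D. Substituting D(t) from the Streeter–Phelps equation and solving for t gives
t_c = ln[(k_a/k_d)(1 − D₀(k_a−k_d)/(k_d L₀))] / (k_a−k_d).
Here k_a−k_d = 0.9540 d⁻¹ and 1 − D₀(k_a−k_d)/(k_d L₀) = 1 − 3.74×0.9540/(0.376×19.6) = 0.5159, so
t_c = ln(3.537 × 0.5159) / 0.9540 = 0.6014 / 0.9540 = 0.6304 d.
D_c = (k_d/k_a) L₀ e^(−k_d t_c) = (0.376/1.33) × 19.6 × e^(−0.376×0.6304) = 0.2827 × 19.6 × 0.7890 = 4.372 mg/L.
Minimum DO = C_s − D_c = 9.01 − 4.372 = 4.638 mg/L.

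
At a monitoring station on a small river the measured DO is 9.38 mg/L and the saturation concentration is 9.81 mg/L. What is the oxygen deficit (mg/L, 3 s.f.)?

D ≈ 0.430 mg/L

D = C_s − C = 9.81 − 9.38 = 0.430 mg/L.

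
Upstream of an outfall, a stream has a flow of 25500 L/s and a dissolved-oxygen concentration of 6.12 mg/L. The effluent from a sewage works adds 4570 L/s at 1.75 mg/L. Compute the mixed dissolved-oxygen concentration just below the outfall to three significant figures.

Flow-weighted mixing: C = (Q_r C_r + Q_w C_w)/(Q_r + Q_w)
= (25500×6.12 + 4570×1.75)/(25500 + 4570) = 164100/30070 = 5.456 mg/L.

5.46 mg/L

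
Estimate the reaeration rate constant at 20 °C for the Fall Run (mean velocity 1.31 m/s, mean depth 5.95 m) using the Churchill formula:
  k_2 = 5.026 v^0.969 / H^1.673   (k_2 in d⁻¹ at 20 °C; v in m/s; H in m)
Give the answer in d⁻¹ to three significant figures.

k_2 = 5.026 × 1.31^0.969 / 5.95^1.673 = 5.026 × 1.299 / 19.76 = 0.3304 d⁻¹.

k_2 ≈ 0.330 d⁻¹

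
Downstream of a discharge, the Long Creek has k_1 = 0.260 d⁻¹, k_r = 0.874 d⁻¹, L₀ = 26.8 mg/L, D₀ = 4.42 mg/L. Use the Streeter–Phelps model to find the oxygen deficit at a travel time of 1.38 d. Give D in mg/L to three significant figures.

D ≈ 5.85 mg/L

k_1 L₀/(k_r−k_1) = 0.260×26.8/(0.874−0.260) = 6.968/0.6140 = 11.35 mg/L.
e^(−k_1 t) = e^(−0.260×1.380) = 0.6985; e^(−k_r t) = e^(−0.874×1.380) = 0.2994.
D = 11.35 × (0.6985 − 0.2994) + 4.42 × 0.2994 = 4.530 + 1.323 = 5.853 mg/L.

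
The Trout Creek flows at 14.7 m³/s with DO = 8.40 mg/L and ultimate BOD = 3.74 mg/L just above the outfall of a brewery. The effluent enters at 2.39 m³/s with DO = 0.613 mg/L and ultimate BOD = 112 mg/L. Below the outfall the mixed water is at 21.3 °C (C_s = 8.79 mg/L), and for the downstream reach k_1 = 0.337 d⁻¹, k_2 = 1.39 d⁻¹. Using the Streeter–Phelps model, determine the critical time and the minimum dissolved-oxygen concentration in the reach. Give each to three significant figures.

Mixed DO = (14.7×8.40 + 2.39×0.613)/(14.7+2.39) = 124.9/17.09 = 7.311 mg/L.
Mixed L₀ = (14.7×3.74 + 2.39×112)/(17.09) = 322.7/17.09 = 18.88 mg/L.
Initial deficit D₀ = C_s − DO₀ = 8.79 − 7.311 = 1.479 mg/L.
t_c = (1/1.053) ln[(1.39/0.337)(1 − 1.479×1.053/(0.337×18.88))] = 0.9497 × ln(3.115) = 1.079 d.
D_c = (0.337/1.39) × 18.88 × e^(−0.337×1.079) = 0.2424 × 18.88 × 0.6951 = 3.182 mg/L.
Minimum DO = 8.79 − 3.182 = 5.608 mg/L.

t_c ≈ 1.08 d; minimum DO ≈ 5.61 mg/L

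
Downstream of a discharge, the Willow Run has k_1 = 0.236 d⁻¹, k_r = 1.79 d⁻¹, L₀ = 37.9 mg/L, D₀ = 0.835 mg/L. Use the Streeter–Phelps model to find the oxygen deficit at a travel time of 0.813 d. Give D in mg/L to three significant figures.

D ≈ 3.60 mg/L

k_1 L₀/(k_r−k_1) = 0.236×37.9/(1.79−0.236) = 8.944/1.554 = 5.756 mg/L.
e^(−k_1 t) = e^(−0.236×0.8130) = 0.8254; e^(−k_r t) = e^(−1.79×0.8130) = 0.2333.
D = 5.756 × (0.8254 − 0.2333) + 0.835 × 0.2333 = 3.408 + 0.1948 = 3.603 mg/L.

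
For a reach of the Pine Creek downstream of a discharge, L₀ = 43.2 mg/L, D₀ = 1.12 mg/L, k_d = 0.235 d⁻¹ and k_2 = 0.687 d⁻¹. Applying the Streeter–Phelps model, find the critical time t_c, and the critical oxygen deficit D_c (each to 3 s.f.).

t_c ≈ 2.26 d; D_c ≈ 8.69 mg/L

t_c = [1/(k_2−k_d)] ln[(k_2/k_d)(1 − D₀(k_2−k_d)/(k_d L₀))]
= [1/(0.687−0.235)] ln[(0.687/0.235)(1 − 1.12×0.4520/(0.235×43.2))]
= (1/0.4520) ln[2.923 × 0.9501] = 2.212 × ln(2.778) = 2.212 × 1.022 = 2.260 d.
D_c = (k_d/k_2) L₀ e^(−k_d t_c) = (0.235/0.687) × 43.2 × e^(−0.235×2.260) = 0.3421 × 43.2 × 0.5879 = 8.688 mg/L.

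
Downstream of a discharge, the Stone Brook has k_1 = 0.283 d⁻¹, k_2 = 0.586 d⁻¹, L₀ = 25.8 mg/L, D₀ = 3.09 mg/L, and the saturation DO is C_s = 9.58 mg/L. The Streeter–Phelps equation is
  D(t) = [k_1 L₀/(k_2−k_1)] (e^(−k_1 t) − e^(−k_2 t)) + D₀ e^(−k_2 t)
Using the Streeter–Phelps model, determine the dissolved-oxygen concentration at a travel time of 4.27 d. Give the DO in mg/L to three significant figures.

DO ≈ 4.10 mg/L

k_1 L₀/(k_2−k_1) = 0.283×25.8/(0.586−0.283) = 7.301/0.3030 = 24.10 mg/L.
e^(−k_1 t) = e^(−0.283×4.270) = 0.2987; e^(−k_2 t) = e^(−0.586×4.270) = 0.08190.
D = 24.10 × (0.2987 − 0.08190) + 3.09 × 0.08190 = 5.223 + 0.2531 = 5.477 mg/L.
DO = C_s − D = 9.58 − 5.477 = 4.103 mg/L.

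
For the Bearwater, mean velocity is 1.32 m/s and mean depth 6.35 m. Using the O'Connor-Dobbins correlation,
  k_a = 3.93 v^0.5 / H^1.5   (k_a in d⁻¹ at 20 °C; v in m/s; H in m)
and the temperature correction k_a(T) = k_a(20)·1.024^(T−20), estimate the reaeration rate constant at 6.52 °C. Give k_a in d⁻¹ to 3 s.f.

k_a(20) = 3.93 × 1.32^0.5 / 6.35^1.5 = 3.93 × 1.149 / 16.00 = 0.2822 d⁻¹.
k_a(6.52) = 0.2822 × 1.024^(6.52−20) = 0.2822 × 0.7264 = 0.2050 d⁻¹.

k_a ≈ 0.205 d⁻¹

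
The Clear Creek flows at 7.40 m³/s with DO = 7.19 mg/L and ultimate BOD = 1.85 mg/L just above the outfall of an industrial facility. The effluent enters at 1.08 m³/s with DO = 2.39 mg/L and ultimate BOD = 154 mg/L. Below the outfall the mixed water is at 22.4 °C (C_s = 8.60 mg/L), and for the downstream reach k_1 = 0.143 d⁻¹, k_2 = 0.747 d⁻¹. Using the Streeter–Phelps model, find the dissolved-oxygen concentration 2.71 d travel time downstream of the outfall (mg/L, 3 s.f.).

DO ≈ 5.59 mg/L

Mixed DO = (7.40×7.19 + 1.08×2.39)/(7.40+1.08) = 55.79/8.480 = 6.579 mg/L.
Mixed L₀ = (7.40×1.85 + 1.08×154)/(8.480) = 180.0/8.480 = 21.23 mg/L.
Initial deficit D₀ = C_s − DO₀ = 8.60 − 6.579 = 2.021 mg/L.
D(2.71) = [0.143×21.23/(0.747−0.143)](e^(−0.143×2.71) − e^(−0.747×2.71)) + 2.021 e^(−0.747×2.71)
= 5.026 × (0.6787 − 0.1321) + 2.021 × 0.1321 = 3.014 mg/L.
DO = 8.60 − 3.014 = 5.586 mg/L.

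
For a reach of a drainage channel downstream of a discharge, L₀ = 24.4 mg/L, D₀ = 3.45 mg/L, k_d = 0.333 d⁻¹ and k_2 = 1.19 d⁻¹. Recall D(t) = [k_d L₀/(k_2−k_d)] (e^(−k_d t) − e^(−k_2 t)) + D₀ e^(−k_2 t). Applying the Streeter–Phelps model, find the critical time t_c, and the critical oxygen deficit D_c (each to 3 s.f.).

t_c ≈ 0.958 d; D_c ≈ 4.96 mg/L

At the critical point dD/dt = 0, so k_d L₀ e^(−k_d t) = k_2 D. Substituting D(t) from the Streeter–Phelps equation and solving for t gives
t_c = ln[(k_2/k_d)(1 − D₀(k_2−k_d)/(k_d L₀))] / (k_2−k_d).
Here k_2−k_d = 0.8570 d⁻¹ and 1 − D₀(k_2−k_d)/(k_d L₀) = 1 − 3.45×0.8570/(0.333×24.4) = 0.6361, so
t_c = ln(3.574 × 0.6361) / 0.8570 = 0.8212 / 0.8570 = 0.9582 d.
D_c = (k_d/k_2) L₀ e^(−k_d t_c) = (0.333/1.19) × 24.4 × e^(−0.333×0.9582) = 0.2798 × 24.4 × 0.7268 = 4.963 mg/L.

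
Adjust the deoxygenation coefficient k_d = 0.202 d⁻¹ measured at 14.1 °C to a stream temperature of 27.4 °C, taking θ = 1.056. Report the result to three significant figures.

k_d ≈ 0.417 d⁻¹

k_d(T₂) = k_d(T₁) · θ^(T₂−T₁) = 0.202 × 1.056^(27.4−14.1)
= 0.202 × 1.056^13.3 = 0.202 × 2.064 = 0.4169 d⁻¹.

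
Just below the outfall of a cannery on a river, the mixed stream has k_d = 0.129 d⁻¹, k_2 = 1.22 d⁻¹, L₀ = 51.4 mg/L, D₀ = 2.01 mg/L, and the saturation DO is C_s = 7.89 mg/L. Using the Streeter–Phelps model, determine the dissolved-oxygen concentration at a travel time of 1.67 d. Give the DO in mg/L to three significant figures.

DO ≈ 3.52 mg/L

k_d L₀/(k_2−k_d) = 0.129×51.4/(1.22−0.129) = 6.631/1.091 = 6.078 mg/L.
e^(−k_d t) = e^(−0.129×1.670) = 0.8062; e^(−k_2 t) = e^(−1.22×1.670) = 0.1304.
D = 6.078 × (0.8062 − 0.1304) + 2.01 × 0.1304 = 4.107 + 0.2620 = 4.369 mg/L.
DO = C_s − D = 7.89 − 4.369 = 3.521 mg/L.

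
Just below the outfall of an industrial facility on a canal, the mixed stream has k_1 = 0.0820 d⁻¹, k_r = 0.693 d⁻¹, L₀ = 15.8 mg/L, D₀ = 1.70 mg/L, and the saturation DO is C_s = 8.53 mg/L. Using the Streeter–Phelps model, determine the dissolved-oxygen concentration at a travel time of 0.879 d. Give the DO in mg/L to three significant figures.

k_1 L₀/(k_r−k_1) = 0.0820×15.8/(0.693−0.0820) = 1.296/0.6110 = 2.120 mg/L.
e^(−k_1 t) = e^(−0.0820×0.8790) = 0.9305; e^(−k_r t) = e^(−0.693×0.8790) = 0.5438.
D = 2.120 × (0.9305 − 0.5438) + 1.70 × 0.5438 = 0.8199 + 0.9245 = 1.744 mg/L.
DO = C_s − D = 8.53 − 1.744 = 6.786 mg/L.

DO ≈ 6.79 mg/L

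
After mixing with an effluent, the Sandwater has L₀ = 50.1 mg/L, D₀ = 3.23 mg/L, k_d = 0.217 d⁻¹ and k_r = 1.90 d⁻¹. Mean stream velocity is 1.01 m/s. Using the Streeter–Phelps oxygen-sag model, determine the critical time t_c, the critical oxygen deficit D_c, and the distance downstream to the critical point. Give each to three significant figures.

t_c = [1/(k_r−k_d)] ln[(k_r/k_d)(1 − D₀(k_r−k_d)/(k_d L₀))]
= [1/(1.90−0.217)] ln[(1.90/0.217)(1 − 3.23×1.683/(0.217×50.1))]
= (1/1.683) ln[8.756 × 0.5000] = 0.5942 × ln(4.378) = 0.5942 × 1.477 = 0.8773 d.
D_c = (k_d/k_r) L₀ e^(−k_d t_c) = (0.217/1.90) × 50.1 × e^(−0.217×0.8773) = 0.1142 × 50.1 × 0.8266 = 4.730 mg/L.
x_c = v t_c = 1.01 m/s × 0.8773 d × 86400 s/d = 76560 m ≈ 76.6 km.

t_c ≈ 0.877 d; D_c ≈ 4.73 mg/L; x_c ≈ 76.6 km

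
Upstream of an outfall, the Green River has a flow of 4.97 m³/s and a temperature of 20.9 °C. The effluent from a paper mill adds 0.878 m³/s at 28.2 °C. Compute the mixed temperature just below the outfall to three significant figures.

Flow-weighted mixing: C = (Q_r C_r + Q_w C_w)/(Q_r + Q_w)
= (4.97×20.9 + 0.878×28.2)/(4.97 + 0.878) = 128.6/5.848 = 22.00 °C.

22.0 °C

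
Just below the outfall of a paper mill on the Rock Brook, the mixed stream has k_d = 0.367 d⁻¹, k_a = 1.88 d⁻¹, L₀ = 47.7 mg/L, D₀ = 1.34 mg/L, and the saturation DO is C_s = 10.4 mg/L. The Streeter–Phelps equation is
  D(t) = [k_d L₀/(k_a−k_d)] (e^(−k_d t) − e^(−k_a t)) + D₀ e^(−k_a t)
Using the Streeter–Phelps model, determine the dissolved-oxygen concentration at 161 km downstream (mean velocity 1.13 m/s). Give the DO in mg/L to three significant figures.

Travel time t = x/v = 161 km / (1.13 m/s) = 161000 m / 1.13 m/s = 142500 s = 1.649 d.
k_d L₀/(k_a−k_d) = 0.367×47.7/(1.88−0.367) = 17.51/1.513 = 11.57 mg/L.
e^(−k_d t) = e^(−0.367×1.649) = 0.5460; e^(−k_a t) = e^(−1.88×1.649) = 0.04504.
D = 11.57 × (0.5460 − 0.04504) + 1.34 × 0.04504 = 5.796 + 0.06035 = 5.856 mg/L.
DO = C_s − D = 10.4 − 5.856 = 4.544 mg/L.

DO ≈ 4.54 mg/L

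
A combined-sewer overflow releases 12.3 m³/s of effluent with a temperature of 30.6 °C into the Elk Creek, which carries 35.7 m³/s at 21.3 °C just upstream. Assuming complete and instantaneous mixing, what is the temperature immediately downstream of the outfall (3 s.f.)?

23.7 °C

Flow-weighted mixing: C = (Q_r C_r + Q_w C_w)/(Q_r + Q_w)
= (35.7×21.3 + 12.3×30.6)/(35.7 + 12.3) = 1137/48.00 = 23.68 °C.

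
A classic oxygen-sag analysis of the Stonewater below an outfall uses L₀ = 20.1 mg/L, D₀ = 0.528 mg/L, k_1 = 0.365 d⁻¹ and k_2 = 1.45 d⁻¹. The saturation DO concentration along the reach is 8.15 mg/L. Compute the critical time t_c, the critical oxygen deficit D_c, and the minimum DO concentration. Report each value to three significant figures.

At the critical point dD/dt = 0, so k_1 L₀ e^(−k_1 t) = k_2 D. Substituting D(t) from the Streeter–Phelps equation and solving for t gives
t_c = ln[(k_2/k_1)(1 − D₀(k_2−k_1)/(k_1 L₀))] / (k_2−k_1).
Here k_2−k_1 = 1.085 d⁻¹ and 1 − D₀(k_2−k_1)/(k_1 L₀) = 1 − 0.528×1.085/(0.365×20.1) = 0.9219, so
t_c = ln(3.973 × 0.9219) / 1.085 = 1.298 / 1.085 = 1.196 d.
D_c = (k_1/k_2) L₀ e^(−k_1 t_c) = (0.365/1.45) × 20.1 × e^(−0.365×1.196) = 0.2517 × 20.1 × 0.6462 = 3.269 mg/L.
Minimum DO = C_s − D_c = 8.15 − 3.269 = 4.881 mg/L.

t_c ≈ 1.20 d; D_c ≈ 3.27 mg/L; min DO ≈ 4.88 mg/L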